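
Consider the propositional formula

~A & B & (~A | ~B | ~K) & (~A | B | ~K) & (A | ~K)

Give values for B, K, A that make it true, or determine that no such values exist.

Unit clause (~A) forces A = False.
Unit clause (B) forces B = True.
In (A | ~K) only ~K is left, so K = False.
All clauses satisfied.

B: True; K: False; A: False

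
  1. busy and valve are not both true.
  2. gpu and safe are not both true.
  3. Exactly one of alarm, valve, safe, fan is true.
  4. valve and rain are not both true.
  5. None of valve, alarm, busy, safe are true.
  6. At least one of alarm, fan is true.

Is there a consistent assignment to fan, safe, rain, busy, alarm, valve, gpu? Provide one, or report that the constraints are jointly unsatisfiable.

fan = True, safe = False, rain = True, busy = False, alarm = False, valve = False, gpu = True

  (1) busy=F, valve=F — not both ✓
  (2) gpu=T, safe=F — not both ✓
  (3) {alarm, valve, safe, fan}: 1 true — exactly one ✓
  (4) valve=F, rain=T — not both ✓
  (5) {valve, alarm, busy, safe}: 0 true — none ✓
  (6) {alarm, fan}: 1 true — at least one ✓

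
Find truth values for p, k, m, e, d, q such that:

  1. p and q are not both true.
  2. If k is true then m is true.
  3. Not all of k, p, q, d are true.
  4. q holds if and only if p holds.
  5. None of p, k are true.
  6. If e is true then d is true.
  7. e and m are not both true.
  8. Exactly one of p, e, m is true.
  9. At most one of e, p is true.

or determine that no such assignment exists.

p: False, k: False, m: True, e: False, d: True, q: False

  (1) p=F, q=F — not both ✓
  (2) k=F ⇒ m: vacuous ✓
  (3) {k, p, q, d}: 1/4 true — not all ✓
  (4) q=F, p=F — same ✓
  (5) {p, k}: 0 true — none ✓
  (6) e=F ⇒ d: vacuous ✓
  (7) e=F, m=T — not both ✓
  (8) {p, e, m}: 1 true — exactly one ✓
  (9) {e, p}: 0 true — at most one ✓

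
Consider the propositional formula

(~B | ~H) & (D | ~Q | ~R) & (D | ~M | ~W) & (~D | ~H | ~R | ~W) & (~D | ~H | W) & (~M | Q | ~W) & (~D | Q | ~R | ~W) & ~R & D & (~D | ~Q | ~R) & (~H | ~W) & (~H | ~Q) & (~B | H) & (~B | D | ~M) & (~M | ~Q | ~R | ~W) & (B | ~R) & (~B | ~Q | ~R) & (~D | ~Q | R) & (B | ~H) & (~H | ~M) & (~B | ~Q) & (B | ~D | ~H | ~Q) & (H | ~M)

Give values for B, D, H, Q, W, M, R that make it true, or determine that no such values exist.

Unit clause (~R) forces R = False.
Unit clause (D) forces D = True.
In (~D | ~Q | R) only ~Q is left, so Q = False.
Try B = True:
  (~B | ~H) forces H = False.
  clause (~B | H) is falsified — backtrack.
So B = False.
  then (B | ~H) forces H = False.
  then (H | ~M) forces M = False.
Set W = False.
All clauses satisfied.

B=F; D=T; H=F; Q=F; W=F; M=F; R=F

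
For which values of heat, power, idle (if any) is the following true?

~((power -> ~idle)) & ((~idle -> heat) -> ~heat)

heat: False, power: True, idle: True

  ~((power -> ~idle)) = True
    power -> ~idle = False
      ~idle = False
  (~idle -> heat) -> ~heat = True
    ~idle -> heat = True
      ~idle = False
    ~heat = True
Both conjuncts True, so the formula holds.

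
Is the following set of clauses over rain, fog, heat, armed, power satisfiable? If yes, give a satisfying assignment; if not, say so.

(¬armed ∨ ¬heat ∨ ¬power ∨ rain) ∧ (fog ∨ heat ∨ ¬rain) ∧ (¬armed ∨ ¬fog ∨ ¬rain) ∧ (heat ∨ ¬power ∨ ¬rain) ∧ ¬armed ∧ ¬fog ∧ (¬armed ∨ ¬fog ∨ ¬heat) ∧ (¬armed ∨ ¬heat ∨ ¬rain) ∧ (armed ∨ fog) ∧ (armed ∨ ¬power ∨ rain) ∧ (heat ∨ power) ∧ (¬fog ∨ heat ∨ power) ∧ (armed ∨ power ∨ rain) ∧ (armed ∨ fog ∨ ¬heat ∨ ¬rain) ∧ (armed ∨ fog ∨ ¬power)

Case fog = True:
  Clause (¬fog) is falsified — contradiction.
Case fog = False:
  (¬armed) forces armed = False.
  Clause (armed ∨ fog) is falsified — contradiction.
Both cases fail, so the formula is unsatisfiable.

UNSATISFIABLE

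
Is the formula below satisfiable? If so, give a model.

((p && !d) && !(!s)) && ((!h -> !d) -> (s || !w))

h = False, p = True, d = False, w = False, s = True

  (p && !d) && !(!s) = True
    p && !d = True
      !d = True
    !(!s) = True
      !s = False
  (!h -> !d) -> (s || !w) = True
    !h -> !d = True
      !h = True
      !d = True
    s || !w = True
      !w = True
Both conjuncts True, so the formula holds.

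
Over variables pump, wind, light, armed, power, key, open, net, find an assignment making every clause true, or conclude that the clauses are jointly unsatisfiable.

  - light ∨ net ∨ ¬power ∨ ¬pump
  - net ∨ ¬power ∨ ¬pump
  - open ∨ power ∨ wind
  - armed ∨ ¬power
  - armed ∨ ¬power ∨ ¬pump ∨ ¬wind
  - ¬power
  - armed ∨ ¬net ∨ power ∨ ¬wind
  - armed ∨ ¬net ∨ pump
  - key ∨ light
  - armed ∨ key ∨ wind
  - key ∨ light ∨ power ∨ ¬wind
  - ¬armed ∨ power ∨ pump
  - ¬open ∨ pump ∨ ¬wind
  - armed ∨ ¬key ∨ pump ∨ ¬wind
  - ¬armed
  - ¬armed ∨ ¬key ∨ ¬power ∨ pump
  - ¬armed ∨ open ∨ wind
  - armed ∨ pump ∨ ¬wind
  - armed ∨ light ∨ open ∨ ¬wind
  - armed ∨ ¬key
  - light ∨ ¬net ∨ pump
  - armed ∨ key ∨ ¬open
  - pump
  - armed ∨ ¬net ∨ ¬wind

pump=T, wind=T, light=T, armed=F, power=F, key=F, open=F, net=F

Unit clause (¬power) forces power = False.
Unit clause (¬armed) forces armed = False.
In (armed ∨ ¬key) only ¬key is left, so key = False.
In (armed ∨ key ∨ ¬open) only ¬open is left, so open = False.
Unit clause (pump) forces pump = True.
In (open ∨ power ∨ wind) only wind is left, so wind = True.
In (armed ∨ ¬net ∨ power ∨ ¬wind) only ¬net is left, so net = False.
In (key ∨ light) only light is left, so light = True.
All clauses satisfied.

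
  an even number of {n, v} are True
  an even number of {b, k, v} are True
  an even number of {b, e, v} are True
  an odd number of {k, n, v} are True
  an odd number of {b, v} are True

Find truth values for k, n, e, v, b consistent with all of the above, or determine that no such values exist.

k: True, n: True, e: True, v: True, b: False

{n, v}: 2 true → even ✓
{b, k, v}: 2 true → even ✓
{b, e, v}: 2 true → even ✓
{k, n, v}: 3 true → odd ✓
{b, v}: 1 true → odd ✓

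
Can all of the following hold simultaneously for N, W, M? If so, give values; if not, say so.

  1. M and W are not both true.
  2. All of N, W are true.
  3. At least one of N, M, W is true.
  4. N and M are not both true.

N: True, W: True, M: False

  (1) M=F, W=T — not both ✓
  (2) {N, W}: all 2 true ✓
  (3) {N, M, W}: 2 true — at least one ✓
  (4) N=T, M=F — not both ✓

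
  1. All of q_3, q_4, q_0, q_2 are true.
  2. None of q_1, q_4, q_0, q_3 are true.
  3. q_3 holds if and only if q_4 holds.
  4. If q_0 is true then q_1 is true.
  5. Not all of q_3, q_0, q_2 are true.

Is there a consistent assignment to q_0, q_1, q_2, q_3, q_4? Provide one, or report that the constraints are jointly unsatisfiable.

No satisfying assignment exists.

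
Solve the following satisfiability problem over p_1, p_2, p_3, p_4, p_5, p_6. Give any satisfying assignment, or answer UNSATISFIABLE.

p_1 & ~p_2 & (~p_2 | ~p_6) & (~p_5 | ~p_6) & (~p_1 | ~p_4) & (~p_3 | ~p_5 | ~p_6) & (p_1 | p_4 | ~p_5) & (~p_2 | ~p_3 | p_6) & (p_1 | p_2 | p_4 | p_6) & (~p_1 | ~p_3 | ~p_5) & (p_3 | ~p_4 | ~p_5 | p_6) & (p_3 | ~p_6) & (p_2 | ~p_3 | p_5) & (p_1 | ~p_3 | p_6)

p_1=T, p_2=F, p_3=F, p_4=F, p_5=T, p_6=F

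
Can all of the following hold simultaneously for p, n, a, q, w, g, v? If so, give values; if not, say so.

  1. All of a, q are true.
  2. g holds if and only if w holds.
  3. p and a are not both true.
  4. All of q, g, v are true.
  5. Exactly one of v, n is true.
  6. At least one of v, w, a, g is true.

p = False; n = False; a = True; q = True; w = True; g = True; v = True

  (1) {a, q}: all 2 true ✓
  (2) g=T, w=T — same ✓
  (3) p=F, a=T — not both ✓
  (4) {q, g, v}: all 3 true ✓
  (5) {v, n}: 1 true — exactly one ✓
  (6) {v, w, a, g}: 4 true — at least one ✓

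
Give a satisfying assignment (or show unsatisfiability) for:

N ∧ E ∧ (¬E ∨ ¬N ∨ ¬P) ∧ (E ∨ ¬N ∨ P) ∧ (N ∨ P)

N=T, P=F, E=T

Unit clause (N) forces N = True.
Unit clause (E) forces E = True.
In (¬E ∨ ¬N ∨ ¬P) only ¬P is left, so P = False.
Check each clause:
  (N): N holds.
  (E): E holds.
  (¬E ∨ ¬N ∨ ¬P): ¬P holds.
  (E ∨ ¬N ∨ P): E holds.
  (N ∨ P): N holds.
All clauses satisfied.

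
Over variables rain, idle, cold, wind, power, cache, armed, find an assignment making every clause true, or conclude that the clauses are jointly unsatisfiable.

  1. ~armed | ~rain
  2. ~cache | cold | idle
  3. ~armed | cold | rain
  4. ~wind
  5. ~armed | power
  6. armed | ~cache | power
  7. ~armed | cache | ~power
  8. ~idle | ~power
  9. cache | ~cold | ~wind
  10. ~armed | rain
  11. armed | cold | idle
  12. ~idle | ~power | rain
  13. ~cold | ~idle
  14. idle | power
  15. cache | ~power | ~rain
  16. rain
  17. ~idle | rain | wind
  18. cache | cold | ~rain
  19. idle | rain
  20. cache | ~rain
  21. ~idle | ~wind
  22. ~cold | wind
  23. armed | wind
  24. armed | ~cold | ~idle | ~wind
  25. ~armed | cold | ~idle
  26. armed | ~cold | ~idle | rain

Unsatisfiable — no assignment works.

Case rain = True:
  (~armed | ~rain) forces armed = False.
  (~wind) forces wind = False.
  Clause (armed | wind) is falsified — contradiction.
Case rain = False:
  Clause (rain) is falsified — contradiction.
Both cases fail, so the formula is unsatisfiable.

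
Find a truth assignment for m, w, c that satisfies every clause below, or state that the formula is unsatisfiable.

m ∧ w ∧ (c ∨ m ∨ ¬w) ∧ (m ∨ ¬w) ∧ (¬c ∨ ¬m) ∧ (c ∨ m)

Unit clause (m) forces m = True.
Unit clause (w) forces w = True.
In (¬c ∨ ¬m) only ¬c is left, so c = False.
Check each clause:
  (m): m holds.
  (w): w holds.
  (c ∨ m ∨ ¬w): m holds.
  (m ∨ ¬w): m holds.
  (¬c ∨ ¬m): ¬c holds.
  (c ∨ m): m holds.
All clauses satisfied.

m=T, w=T, c=F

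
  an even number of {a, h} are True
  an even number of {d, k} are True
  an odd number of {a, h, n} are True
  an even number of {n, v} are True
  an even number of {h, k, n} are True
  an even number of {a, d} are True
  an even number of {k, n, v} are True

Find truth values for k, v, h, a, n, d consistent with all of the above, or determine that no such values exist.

Unsatisfiable

Adding constraints 2, 3, 5, 6 mod 2: every variable appears an even number of times on the left, so the left side is 0.
But the right sides sum to 1 (mod 2). 0 ≠ 1 — the system is inconsistent.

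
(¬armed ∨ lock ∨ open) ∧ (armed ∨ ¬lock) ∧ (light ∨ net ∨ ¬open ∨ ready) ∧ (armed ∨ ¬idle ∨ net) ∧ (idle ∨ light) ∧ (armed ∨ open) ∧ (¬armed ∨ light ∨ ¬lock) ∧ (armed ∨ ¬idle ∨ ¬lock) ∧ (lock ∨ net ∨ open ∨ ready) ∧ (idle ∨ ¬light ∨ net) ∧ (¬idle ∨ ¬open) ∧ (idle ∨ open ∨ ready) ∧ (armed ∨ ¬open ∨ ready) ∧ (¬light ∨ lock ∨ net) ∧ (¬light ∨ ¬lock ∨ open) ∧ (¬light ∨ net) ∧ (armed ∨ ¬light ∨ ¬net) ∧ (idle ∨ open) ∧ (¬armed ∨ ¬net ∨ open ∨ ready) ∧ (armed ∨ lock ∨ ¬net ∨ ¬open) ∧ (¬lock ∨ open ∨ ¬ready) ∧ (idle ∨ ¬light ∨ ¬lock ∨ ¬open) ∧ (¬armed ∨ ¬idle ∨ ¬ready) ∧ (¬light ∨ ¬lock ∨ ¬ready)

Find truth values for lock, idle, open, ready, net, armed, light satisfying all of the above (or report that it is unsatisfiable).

lock = False, idle = False, open = True, ready = False, net = True, armed = True, light = True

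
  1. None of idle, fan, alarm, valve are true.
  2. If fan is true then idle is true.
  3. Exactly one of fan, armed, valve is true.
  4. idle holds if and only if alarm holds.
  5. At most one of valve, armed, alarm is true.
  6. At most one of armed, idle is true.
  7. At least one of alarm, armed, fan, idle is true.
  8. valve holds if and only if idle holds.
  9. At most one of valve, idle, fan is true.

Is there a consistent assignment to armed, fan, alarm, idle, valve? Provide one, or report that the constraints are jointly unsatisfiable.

armed = True, fan = False, alarm = False, idle = False, valve = False

  (1) {idle, fan, alarm, valve}: 0 true — none ✓
  (2) fan=F ⇒ idle: vacuous ✓
  (3) {fan, armed, valve}: 1 true — exactly one ✓
  (4) idle=F, alarm=F — same ✓
  (5) {valve, armed, alarm}: 1 true — at most one ✓
  (6) {armed, idle}: 1 true — at most one ✓
  (7) {alarm, armed, fan, idle}: 1 true — at least one ✓
  (8) valve=F, idle=F — same ✓
  (9) {valve, idle, fan}: 0 true — at most one ✓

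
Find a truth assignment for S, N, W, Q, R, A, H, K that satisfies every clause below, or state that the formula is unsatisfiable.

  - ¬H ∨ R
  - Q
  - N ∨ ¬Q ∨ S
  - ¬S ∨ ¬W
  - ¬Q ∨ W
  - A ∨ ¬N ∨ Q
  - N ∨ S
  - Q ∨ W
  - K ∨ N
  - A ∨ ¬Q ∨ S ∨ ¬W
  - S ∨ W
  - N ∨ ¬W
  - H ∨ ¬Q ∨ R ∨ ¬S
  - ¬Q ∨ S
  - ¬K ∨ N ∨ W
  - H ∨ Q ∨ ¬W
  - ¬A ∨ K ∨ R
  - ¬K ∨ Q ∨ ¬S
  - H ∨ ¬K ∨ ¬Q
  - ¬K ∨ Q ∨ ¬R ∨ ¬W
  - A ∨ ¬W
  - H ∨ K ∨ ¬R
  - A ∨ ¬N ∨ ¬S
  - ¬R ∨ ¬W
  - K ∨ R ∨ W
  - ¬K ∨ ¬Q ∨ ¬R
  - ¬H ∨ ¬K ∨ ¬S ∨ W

Case Q = True:
  (¬Q ∨ W) forces W = True.
  (¬S ∨ ¬W) forces S = False.
  Clause (¬Q ∨ S) is falsified — contradiction.
Case Q = False:
  Clause (Q) is falsified — contradiction.
Both cases fail, so the formula is unsatisfiable.

The formula is unsatisfiable.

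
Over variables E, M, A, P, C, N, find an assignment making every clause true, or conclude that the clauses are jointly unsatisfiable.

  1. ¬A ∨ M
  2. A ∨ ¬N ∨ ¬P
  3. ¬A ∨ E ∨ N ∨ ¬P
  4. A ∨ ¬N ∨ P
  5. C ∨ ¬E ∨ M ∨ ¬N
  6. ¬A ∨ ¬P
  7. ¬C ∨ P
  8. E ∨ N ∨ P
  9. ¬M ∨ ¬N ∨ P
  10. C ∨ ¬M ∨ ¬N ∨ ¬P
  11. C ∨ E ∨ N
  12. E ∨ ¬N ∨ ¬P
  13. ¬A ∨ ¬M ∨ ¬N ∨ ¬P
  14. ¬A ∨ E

Set E = False.
  then (¬A ∨ E) forces A = False.
Set M = True.
Try P = False:
  (A ∨ ¬N ∨ P) forces N = False.
  clause (E ∨ N ∨ P) is falsified — backtrack.
So P = True.
  then (A ∨ ¬N ∨ ¬P) forces N = False.
  then (C ∨ E ∨ N) forces C = True.
All clauses satisfied.

E=F; M=T; A=F; P=T; C=T; N=F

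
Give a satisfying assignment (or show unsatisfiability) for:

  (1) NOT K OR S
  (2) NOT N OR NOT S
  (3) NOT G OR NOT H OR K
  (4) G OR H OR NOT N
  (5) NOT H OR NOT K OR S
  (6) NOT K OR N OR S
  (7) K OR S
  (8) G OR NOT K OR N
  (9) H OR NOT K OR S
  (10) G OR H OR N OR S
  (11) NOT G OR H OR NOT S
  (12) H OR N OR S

K: False, N: False, G: False, S: True, H: False

Set K = False.
  then (K OR S) forces S = True.
  then (NOT N OR NOT S) forces N = False.
Try G = True:
  (NOT G OR NOT H OR K) forces H = False.
  clause (NOT G OR H OR NOT S) is falsified — backtrack.
So G = False.
Set H = False.
All clauses satisfied.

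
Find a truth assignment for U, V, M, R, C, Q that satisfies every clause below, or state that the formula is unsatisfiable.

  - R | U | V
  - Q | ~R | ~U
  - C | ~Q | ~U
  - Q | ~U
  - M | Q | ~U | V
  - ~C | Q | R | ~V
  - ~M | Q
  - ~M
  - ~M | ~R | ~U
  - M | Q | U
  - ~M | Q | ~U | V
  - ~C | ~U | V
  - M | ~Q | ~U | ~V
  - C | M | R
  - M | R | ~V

U = False; V = True; M = False; R = True; C = False; Q = True

Unit clause (~M) forces M = False.
Try U = True:
  (Q | ~U) forces Q = True.
  (C | ~Q | ~U) forces C = True.
  (~C | ~U | V) forces V = True.
  clause (M | ~Q | ~U | ~V) is falsified — backtrack.
So U = False.
  then (M | Q | U) forces Q = True.
Set V = True.
  then (M | R | ~V) forces R = True.
Set C = False.
All clauses satisfied.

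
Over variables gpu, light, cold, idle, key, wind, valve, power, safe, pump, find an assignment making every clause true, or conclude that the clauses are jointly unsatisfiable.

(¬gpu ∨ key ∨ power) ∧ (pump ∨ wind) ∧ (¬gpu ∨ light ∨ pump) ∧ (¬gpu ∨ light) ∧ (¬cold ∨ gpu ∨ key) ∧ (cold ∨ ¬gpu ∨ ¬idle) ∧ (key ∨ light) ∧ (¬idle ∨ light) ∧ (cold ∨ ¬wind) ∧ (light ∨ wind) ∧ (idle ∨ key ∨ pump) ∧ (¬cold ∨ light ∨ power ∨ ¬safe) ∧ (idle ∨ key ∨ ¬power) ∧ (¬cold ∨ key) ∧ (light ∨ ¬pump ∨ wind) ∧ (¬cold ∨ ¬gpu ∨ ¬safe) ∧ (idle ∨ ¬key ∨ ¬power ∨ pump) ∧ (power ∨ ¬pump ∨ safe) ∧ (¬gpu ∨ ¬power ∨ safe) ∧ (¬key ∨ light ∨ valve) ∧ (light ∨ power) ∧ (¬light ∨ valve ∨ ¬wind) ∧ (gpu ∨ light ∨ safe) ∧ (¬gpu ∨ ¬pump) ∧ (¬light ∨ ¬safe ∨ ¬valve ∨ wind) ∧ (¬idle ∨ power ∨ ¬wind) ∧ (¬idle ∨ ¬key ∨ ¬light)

Set gpu = False.
Set light = True.
Set cold = True.
  then (¬cold ∨ gpu ∨ key) forces key = True.
  then (¬idle ∨ ¬key ∨ ¬light) forces idle = False.
Set wind = True.
  then (¬light ∨ valve ∨ ¬wind) forces valve = True.
Set power = True.
  then (idle ∨ ¬key ∨ ¬power ∨ pump) forces pump = True.
Set safe = True.
All clauses satisfied.

gpu = False; light = True; cold = True; idle = False; key = True; wind = True; valve = True; power = True; safe = True; pump = True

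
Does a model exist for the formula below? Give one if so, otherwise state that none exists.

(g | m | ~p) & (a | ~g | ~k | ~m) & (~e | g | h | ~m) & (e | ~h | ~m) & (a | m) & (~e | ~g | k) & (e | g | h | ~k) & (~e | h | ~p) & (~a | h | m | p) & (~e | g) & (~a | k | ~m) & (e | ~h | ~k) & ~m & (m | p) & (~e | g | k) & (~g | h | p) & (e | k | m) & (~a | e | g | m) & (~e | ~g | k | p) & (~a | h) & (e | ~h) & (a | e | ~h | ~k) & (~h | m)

Unsatisfiable — no assignment works.

Case h = True:
  (~m) forces m = False.
  Clause (~h | m) is falsified — contradiction.
Case h = False:
  (~m) forces m = False.
  (a | m) forces a = True.
  Clause (~a | h) is falsified — contradiction.
Both cases fail, so the formula is unsatisfiable.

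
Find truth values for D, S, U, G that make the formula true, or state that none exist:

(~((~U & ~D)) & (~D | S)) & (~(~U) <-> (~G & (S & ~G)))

D=T, S=T, U=T, G=F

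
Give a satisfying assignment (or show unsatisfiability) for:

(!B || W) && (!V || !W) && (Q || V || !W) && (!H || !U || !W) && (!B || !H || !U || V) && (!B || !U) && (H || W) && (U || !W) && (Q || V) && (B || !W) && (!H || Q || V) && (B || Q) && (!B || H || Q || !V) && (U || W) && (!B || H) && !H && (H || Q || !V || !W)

Case U = True:
  (!B || !U) forces B = False.
  (B || !W) forces W = False.
  (H || W) forces H = True.
  Clause (!H) is falsified — contradiction.
Case U = False:
  (U || !W) forces W = False.
  Clause (U || W) is falsified — contradiction.
Both cases fail, so the formula is unsatisfiable.

The formula is unsatisfiable.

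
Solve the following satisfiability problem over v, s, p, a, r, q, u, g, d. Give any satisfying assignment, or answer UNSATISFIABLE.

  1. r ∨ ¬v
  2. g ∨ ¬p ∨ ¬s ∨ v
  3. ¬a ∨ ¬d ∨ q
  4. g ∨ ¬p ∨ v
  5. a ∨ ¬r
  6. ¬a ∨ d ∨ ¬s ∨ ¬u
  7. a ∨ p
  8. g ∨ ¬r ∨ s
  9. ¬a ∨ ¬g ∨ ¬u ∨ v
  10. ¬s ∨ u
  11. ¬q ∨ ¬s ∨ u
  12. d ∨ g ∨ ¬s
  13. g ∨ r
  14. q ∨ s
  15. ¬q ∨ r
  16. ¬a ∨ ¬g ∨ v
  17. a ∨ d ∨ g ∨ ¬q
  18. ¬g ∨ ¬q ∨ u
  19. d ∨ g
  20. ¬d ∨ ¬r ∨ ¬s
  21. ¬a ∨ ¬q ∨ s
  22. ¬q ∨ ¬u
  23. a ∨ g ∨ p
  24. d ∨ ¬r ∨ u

v = False, s = True, p = True, a = False, r = False, q = False, u = True, g = True, d = False

Set v = False.
Try s = False:
  (q ∨ s) forces q = True.
  (¬q ∨ r) forces r = True.
  (a ∨ ¬r) forces a = True.
  clause (¬a ∨ ¬q ∨ s) is falsified — backtrack.
So s = True.
  then (¬s ∨ u) forces u = True.
  then (¬q ∨ ¬u) forces q = False.
Set p = True.
  then (g ∨ ¬p ∨ ¬s ∨ v) forces g = True.
  then (¬a ∨ ¬g ∨ ¬u ∨ v) forces a = False.
  then (a ∨ ¬r) forces r = False.
Set d = False.
All clauses satisfied.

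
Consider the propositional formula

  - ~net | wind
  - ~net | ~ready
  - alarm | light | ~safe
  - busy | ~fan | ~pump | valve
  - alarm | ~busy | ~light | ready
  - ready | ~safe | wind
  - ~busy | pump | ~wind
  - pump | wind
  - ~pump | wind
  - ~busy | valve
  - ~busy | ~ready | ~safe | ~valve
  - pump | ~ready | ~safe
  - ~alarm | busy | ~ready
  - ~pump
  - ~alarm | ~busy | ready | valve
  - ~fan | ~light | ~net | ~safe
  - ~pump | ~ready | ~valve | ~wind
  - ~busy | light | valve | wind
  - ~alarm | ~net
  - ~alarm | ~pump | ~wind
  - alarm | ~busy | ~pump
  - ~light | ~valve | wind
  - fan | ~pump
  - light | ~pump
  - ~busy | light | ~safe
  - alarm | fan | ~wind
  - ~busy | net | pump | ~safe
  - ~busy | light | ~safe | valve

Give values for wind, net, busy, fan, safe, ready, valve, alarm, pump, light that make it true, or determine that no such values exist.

wind: True; net: False; busy: False; fan: True; safe: True; ready: False; valve: True; alarm: True; pump: False; light: False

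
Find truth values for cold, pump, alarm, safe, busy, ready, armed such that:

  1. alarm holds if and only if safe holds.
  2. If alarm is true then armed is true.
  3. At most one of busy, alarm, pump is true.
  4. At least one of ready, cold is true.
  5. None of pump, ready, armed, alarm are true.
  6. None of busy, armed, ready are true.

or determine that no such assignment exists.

cold = True; pump = False; alarm = False; safe = False; busy = False; ready = False; armed = False

  (1) alarm=F, safe=F — same ✓
  (2) alarm=F ⇒ armed: vacuous ✓
  (3) {busy, alarm, pump}: 0 true — at most one ✓
  (4) {ready, cold}: 1 true — at least one ✓
  (5) {pump, ready, armed, alarm}: 0 true — none ✓
  (6) {busy, armed, ready}: 0 true — none ✓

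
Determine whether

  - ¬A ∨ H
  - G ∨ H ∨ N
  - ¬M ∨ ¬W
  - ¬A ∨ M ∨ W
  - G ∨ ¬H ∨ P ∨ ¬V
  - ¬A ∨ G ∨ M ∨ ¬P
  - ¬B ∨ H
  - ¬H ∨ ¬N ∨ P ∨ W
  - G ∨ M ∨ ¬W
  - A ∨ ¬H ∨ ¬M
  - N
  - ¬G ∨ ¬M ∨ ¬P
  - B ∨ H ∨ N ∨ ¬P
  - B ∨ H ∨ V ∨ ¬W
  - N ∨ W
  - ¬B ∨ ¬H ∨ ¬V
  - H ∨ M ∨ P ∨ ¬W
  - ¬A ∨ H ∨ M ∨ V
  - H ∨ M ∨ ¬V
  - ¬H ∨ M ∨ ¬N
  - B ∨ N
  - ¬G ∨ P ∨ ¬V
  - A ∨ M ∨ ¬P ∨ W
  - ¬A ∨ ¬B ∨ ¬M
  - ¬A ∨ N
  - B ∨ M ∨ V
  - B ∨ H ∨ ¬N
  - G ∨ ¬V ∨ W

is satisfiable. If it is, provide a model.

Unit clause (N) forces N = True.
Set A = True.
  then (¬A ∨ H) forces H = True.
  then (¬H ∨ M ∨ ¬N) forces M = True.
  then (¬A ∨ ¬B ∨ ¬M) forces B = False.
  then (¬M ∨ ¬W) forces W = False.
  then (¬H ∨ ¬N ∨ P ∨ W) forces P = True.
  then (¬G ∨ ¬M ∨ ¬P) forces G = False.
  then (G ∨ ¬V ∨ W) forces V = False.
All clauses satisfied.

N = True, A = True, W = False, M = True, P = True, B = False, H = True, V = False, G = False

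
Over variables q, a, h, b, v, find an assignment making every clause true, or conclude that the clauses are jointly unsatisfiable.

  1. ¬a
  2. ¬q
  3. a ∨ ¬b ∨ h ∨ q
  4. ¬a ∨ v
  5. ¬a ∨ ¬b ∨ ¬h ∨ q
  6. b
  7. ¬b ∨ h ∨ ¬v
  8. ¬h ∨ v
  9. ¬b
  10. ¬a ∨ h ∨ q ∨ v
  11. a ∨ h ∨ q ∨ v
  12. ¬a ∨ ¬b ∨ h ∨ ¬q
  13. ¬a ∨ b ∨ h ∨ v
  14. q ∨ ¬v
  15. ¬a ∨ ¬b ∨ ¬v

Case b = True:
  Clause (¬b) is falsified — contradiction.
Case b = False:
  Clause (b) is falsified — contradiction.
Both cases fail, so the formula is unsatisfiable.

UNSATISFIABLE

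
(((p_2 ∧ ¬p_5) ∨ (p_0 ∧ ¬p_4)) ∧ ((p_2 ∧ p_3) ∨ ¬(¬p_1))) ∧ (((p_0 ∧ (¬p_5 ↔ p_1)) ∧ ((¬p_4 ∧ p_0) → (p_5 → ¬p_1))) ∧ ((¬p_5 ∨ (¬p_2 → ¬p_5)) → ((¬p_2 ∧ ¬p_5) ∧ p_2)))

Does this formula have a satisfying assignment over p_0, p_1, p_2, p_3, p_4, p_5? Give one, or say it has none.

The formula is unsatisfiable.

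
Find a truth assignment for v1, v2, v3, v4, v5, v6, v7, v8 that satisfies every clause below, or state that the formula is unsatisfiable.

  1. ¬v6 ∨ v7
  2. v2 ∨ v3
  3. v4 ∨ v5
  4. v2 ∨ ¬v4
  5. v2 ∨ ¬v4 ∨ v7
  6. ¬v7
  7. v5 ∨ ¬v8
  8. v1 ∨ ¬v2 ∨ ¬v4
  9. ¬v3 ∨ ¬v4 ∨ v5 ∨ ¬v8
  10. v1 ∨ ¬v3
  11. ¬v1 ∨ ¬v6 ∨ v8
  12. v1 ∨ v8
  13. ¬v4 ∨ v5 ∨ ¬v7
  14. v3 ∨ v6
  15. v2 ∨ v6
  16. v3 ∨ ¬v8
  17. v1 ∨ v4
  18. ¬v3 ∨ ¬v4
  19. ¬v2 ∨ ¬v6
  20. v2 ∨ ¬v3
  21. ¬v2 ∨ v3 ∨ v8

v1: True, v2: True, v3: True, v4: False, v5: True, v6: False, v7: False, v8: False

Unit clause (¬v7) forces v7 = False.
In (¬v6 ∨ v7) only ¬v6 is left, so v6 = False.
In (v3 ∨ v6) only v3 is left, so v3 = True.
In (v2 ∨ v6) only v2 is left, so v2 = True.
In (¬v3 ∨ ¬v4) only ¬v4 is left, so v4 = False.
In (v4 ∨ v5) only v5 is left, so v5 = True.
In (v1 ∨ ¬v3) only v1 is left, so v1 = True.
Set v8 = False.
All clauses satisfied.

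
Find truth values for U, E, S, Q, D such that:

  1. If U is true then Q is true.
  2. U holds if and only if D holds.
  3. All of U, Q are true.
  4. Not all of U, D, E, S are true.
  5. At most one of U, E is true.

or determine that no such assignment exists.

U = True, E = False, S = True, Q = True, D = True

  (1) U=T ⇒ Q: T ✓
  (2) U=T, D=T — same ✓
  (3) {U, Q}: all 2 true ✓
  (4) {U, D, E, S}: 3/4 true — not all ✓
  (5) {U, E}: 1 true — at most one ✓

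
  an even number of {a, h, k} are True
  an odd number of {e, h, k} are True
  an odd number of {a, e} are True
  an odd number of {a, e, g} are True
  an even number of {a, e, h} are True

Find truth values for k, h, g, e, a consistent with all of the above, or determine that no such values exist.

k = True, h = True, g = False, e = True, a = False

{a, h, k}: 2 true → even ✓
{e, h, k}: 3 true → odd ✓
{a, e}: 1 true → odd ✓
{a, e, g}: 1 true → odd ✓
{a, e, h}: 2 true → even ✓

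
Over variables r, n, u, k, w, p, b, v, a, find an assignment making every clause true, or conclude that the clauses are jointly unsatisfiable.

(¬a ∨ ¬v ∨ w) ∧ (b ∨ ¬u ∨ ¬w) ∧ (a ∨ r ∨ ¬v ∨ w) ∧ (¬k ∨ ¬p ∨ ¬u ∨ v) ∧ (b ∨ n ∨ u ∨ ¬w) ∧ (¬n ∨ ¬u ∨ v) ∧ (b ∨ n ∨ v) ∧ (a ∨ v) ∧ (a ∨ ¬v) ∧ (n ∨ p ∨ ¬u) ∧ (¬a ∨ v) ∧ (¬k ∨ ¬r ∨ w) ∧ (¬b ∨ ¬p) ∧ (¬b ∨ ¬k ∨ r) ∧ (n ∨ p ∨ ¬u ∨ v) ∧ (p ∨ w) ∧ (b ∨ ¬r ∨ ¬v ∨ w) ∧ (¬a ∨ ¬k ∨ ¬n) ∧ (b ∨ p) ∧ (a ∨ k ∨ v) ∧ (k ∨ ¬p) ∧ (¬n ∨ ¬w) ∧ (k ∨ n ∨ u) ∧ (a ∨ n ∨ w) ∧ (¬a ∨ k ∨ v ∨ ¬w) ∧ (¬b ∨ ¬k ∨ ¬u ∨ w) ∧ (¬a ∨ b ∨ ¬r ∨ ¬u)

r: True; n: False; u: False; k: True; w: True; p: False; b: True; v: True; a: True

Set r = True.
Try n = True:
  (¬n ∨ ¬w) forces w = False.
  (¬k ∨ ¬r ∨ w) forces k = False.
  (p ∨ w) forces p = True.
  clause (k ∨ ¬p) is falsified — backtrack.
So n = False.
Try u = True:
  (n ∨ p ∨ ¬u) forces p = True.
  (¬b ∨ ¬p) forces b = False.
  (b ∨ ¬u ∨ ¬w) forces w = False.
  (b ∨ n ∨ v) forces v = True.
  clause (b ∨ ¬r ∨ ¬v ∨ w) is falsified — backtrack.
So u = False.
  then (k ∨ n ∨ u) forces k = True.
  then (¬k ∨ ¬r ∨ w) forces w = True.
  then (b ∨ n ∨ u ∨ ¬w) forces b = True.
  then (¬b ∨ ¬p) forces p = False.
Set v = True.
  then (a ∨ ¬v) forces a = True.
All clauses satisfied.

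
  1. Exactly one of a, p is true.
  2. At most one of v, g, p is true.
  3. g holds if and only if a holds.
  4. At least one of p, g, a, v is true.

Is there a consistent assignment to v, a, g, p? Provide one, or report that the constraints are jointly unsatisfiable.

v = False, a = True, g = True, p = False

  (1) {a, p}: 1 true — exactly one ✓
  (2) {v, g, p}: 1 true — at most one ✓
  (3) g=T, a=T — same ✓
  (4) {p, g, a, v}: 2 true — at least one ✓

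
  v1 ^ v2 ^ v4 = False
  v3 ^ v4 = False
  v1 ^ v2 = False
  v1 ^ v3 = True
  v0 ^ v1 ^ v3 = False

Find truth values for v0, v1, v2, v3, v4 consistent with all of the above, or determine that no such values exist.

v0 = True, v1 = True, v2 = True, v3 = False, v4 = False

v1 ^ v2 ^ v4 = T ^ T ^ F = False ✓
v3 ^ v4 = F ^ F = False ✓
v1 ^ v2 = T ^ T = False ✓
v1 ^ v3 = T ^ F = True ✓
v0 ^ v1 ^ v3 = T ^ T ^ F = False ✓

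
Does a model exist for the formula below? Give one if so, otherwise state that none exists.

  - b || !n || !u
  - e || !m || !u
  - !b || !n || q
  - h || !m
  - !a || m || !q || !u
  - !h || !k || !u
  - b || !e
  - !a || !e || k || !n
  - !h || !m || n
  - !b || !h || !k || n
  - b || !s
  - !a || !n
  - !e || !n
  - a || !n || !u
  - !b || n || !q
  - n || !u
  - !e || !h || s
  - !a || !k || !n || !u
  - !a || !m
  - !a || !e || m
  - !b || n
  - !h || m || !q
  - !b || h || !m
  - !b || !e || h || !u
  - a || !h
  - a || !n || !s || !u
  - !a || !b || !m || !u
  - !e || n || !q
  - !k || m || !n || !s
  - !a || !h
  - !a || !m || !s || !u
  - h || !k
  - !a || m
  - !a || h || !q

Set n = True.
  then (!a || !n) forces a = False.
  then (!e || !n) forces e = False.
  then (a || !n || !u) forces u = False.
  then (a || !h) forces h = False.
  then (h || !k) forces k = False.
  then (h || !m) forces m = False.
Set s = False.
Set q = True.
Set b = True.
All clauses satisfied.

n: True, s: False, a: False, q: True, m: False, k: False, e: False, u: False, h: False, b: True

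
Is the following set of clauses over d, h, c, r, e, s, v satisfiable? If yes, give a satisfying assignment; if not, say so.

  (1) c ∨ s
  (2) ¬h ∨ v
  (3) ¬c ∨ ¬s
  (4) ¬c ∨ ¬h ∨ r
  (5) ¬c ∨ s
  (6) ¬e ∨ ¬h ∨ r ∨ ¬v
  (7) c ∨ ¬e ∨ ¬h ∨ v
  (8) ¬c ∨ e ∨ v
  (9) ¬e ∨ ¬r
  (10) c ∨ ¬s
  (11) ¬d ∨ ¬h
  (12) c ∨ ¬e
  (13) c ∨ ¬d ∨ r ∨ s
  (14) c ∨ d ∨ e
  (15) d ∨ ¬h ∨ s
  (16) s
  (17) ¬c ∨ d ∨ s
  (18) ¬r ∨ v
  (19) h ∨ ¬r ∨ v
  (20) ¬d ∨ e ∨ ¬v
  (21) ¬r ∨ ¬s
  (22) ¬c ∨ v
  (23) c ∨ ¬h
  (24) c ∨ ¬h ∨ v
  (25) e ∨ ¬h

Case s = True:
  (¬c ∨ ¬s) forces c = False.
  Clause (c ∨ ¬s) is falsified — contradiction.
Case s = False:
  Clause (s) is falsified — contradiction.
Both cases fail, so the formula is unsatisfiable.

UNSATISFIABLE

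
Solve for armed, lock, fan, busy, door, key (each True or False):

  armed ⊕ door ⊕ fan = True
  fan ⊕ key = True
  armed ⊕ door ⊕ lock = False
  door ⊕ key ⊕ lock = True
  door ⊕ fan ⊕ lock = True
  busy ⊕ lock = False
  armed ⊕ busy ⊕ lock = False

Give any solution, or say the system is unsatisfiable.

Adding constraints 2, 4, 5 mod 2: every variable appears an even number of times on the left, so the left side is 0.
But the right sides sum to 1 (mod 2). 0 ≠ 1 — the system is inconsistent.

UNSATISFIABLE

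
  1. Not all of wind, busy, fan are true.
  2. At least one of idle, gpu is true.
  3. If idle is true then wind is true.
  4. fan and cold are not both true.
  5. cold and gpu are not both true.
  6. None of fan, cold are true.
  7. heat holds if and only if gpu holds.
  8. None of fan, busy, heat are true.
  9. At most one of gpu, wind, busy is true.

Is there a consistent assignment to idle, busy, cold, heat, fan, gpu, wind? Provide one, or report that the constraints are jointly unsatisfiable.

idle: True; busy: False; cold: False; heat: False; fan: False; gpu: False; wind: True

  (1) {wind, busy, fan}: 1/3 true — not all ✓
  (2) {idle, gpu}: 1 true — at least one ✓
  (3) idle=T ⇒ wind: T ✓
  (4) fan=F, cold=F — not both ✓
  (5) cold=F, gpu=F — not both ✓
  (6) {fan, cold}: 0 true — none ✓
  (7) heat=F, gpu=F — same ✓
  (8) {fan, busy, heat}: 0 true — none ✓
  (9) {gpu, wind, busy}: 1 true — at most one ✓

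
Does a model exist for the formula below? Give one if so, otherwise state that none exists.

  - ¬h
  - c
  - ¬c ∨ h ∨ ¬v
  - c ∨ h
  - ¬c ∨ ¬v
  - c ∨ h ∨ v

Unit clause (¬h) forces h = False.
Unit clause (c) forces c = True.
In (¬c ∨ h ∨ ¬v) only ¬v is left, so v = False.
Check each clause:
  (¬h): ¬h holds.
  (c): c holds.
  (¬c ∨ h ∨ ¬v): ¬v holds.
  (c ∨ h): c holds.
  (¬c ∨ ¬v): ¬v holds.
  (c ∨ h ∨ v): c holds.
All clauses satisfied.

h=F; c=T; v=F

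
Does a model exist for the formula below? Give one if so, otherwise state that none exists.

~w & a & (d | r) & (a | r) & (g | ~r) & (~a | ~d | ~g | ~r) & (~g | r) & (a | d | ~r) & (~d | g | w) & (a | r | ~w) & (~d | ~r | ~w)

r = True, w = False, d = False, a = True, g = True

Unit clause (~w) forces w = False.
Unit clause (a) forces a = True.
Try r = False:
  (d | r) forces d = True.
  (~g | r) forces g = False.
  clause (~d | g | w) is falsified — backtrack.
So r = True.
  then (g | ~r) forces g = True.
  then (~a | ~d | ~g | ~r) forces d = False.
All clauses satisfied.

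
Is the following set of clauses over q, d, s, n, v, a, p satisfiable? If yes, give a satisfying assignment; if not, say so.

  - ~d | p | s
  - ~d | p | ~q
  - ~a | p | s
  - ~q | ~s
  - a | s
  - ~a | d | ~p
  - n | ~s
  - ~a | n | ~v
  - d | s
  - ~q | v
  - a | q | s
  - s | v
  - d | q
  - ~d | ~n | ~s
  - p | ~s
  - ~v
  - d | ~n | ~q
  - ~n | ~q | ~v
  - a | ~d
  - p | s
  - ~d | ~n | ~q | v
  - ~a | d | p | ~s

Case v = True:
  Clause (~v) is falsified — contradiction.
Case v = False:
  (~q | v) forces q = False.
  (s | v) forces s = True.
  (n | ~s) forces n = True.
  (d | q) forces d = True.
  Clause (~d | ~n | ~s) is falsified — contradiction.
Both cases fail, so the formula is unsatisfiable.

Unsatisfiable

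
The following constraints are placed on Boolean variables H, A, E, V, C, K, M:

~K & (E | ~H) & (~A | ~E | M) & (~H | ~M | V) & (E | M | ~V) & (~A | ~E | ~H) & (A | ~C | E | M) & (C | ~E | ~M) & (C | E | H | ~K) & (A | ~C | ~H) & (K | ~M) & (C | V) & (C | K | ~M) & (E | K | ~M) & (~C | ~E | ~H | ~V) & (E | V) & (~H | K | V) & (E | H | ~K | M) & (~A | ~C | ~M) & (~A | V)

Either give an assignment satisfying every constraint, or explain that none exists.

H: False; A: False; E: True; V: True; C: True; K: False; M: False

Unit clause (~K) forces K = False.
In (K | ~M) only ~M is left, so M = False.
Set H = False.
Try A = True:
  (~A | ~E | M) forces E = False.
  (E | M | ~V) forces V = False.
  clause (E | V) is falsified — backtrack.
So A = False.
Try E = False:
  (E | M | ~V) forces V = False.
  clause (E | V) is falsified — backtrack.
So E = True.
Set V = True.
Set C = True.
All clauses satisfied.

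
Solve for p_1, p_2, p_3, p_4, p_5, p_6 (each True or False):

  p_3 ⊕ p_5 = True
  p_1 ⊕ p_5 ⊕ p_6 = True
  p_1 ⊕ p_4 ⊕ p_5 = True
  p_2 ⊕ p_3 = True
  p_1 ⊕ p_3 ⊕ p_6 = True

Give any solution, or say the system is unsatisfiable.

UNSATISFIABLE

Adding constraints 1, 2, 5 mod 2: every variable appears an even number of times on the left, so the left side is 0.
But the right sides sum to 1 (mod 2). 0 ≠ 1 — the system is inconsistent.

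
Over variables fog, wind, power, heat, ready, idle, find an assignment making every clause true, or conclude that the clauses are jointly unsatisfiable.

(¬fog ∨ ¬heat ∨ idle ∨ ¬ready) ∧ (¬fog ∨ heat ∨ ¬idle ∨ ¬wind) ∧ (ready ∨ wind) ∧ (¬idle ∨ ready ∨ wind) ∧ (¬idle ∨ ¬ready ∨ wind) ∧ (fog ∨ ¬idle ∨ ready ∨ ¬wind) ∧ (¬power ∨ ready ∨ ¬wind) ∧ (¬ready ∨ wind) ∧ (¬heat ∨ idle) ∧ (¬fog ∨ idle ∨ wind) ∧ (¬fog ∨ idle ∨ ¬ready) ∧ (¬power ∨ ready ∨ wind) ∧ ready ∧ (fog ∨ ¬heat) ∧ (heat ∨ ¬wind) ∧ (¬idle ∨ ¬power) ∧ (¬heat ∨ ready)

fog = True; wind = True; power = False; heat = True; ready = True; idle = True

Unit clause (ready) forces ready = True.
In (¬ready ∨ wind) only wind is left, so wind = True.
In (heat ∨ ¬wind) only heat is left, so heat = True.
In (¬heat ∨ idle) only idle is left, so idle = True.
In (fog ∨ ¬heat) only fog is left, so fog = True.
In (¬idle ∨ ¬power) only ¬power is left, so power = False.
All clauses satisfied.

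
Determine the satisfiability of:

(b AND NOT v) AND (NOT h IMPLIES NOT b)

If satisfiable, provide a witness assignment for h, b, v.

h = True; b = True; v = False

  b AND NOT v = True
    NOT v = True
  NOT h IMPLIES NOT b = True
    NOT h = False
    NOT b = False
Both conjuncts True, so the formula holds.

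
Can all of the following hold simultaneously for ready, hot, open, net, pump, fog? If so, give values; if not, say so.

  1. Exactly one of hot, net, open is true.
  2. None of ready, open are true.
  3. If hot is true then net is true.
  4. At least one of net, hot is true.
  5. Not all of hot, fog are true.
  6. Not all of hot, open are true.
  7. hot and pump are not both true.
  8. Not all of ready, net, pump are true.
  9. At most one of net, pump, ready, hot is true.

ready: False, hot: False, open: False, net: True, pump: False, fog: False

  (1) {hot, net, open}: 1 true — exactly one ✓
  (2) {ready, open}: 0 true — none ✓
  (3) hot=F ⇒ net: vacuous ✓
  (4) {net, hot}: 1 true — at least one ✓
  (5) {hot, fog}: 0/2 true — not all ✓
  (6) {hot, open}: 0/2 true — not all ✓
  (7) hot=F, pump=F — not both ✓
  (8) {ready, net, pump}: 1/3 true — not all ✓
  (9) {net, pump, ready, hot}: 1 true — at most one ✓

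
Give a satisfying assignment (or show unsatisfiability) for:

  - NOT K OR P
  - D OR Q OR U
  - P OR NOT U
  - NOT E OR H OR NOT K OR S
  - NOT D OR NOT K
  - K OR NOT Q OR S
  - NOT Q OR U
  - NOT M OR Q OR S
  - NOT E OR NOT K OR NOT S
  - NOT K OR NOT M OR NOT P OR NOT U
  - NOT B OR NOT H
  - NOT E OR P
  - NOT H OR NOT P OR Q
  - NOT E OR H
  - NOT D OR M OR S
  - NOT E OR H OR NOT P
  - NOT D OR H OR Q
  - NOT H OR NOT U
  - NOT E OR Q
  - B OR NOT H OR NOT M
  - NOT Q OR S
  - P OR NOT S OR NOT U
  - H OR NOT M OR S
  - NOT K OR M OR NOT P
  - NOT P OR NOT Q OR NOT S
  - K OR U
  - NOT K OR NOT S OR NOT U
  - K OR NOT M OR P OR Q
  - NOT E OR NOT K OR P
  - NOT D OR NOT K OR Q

Set S = True.
Set H = False.
  then (NOT E OR H) forces E = False.
Set K = False.
  then (K OR U) forces U = True.
  then (P OR NOT U) forces P = True.
  then (NOT P OR NOT Q OR NOT S) forces Q = False.
  then (NOT D OR H OR Q) forces D = False.
Set B = True.
Set M = False.
All clauses satisfied.

S: True; H: False; K: False; B: True; M: False; U: True; P: True; D: False; Q: False; E: False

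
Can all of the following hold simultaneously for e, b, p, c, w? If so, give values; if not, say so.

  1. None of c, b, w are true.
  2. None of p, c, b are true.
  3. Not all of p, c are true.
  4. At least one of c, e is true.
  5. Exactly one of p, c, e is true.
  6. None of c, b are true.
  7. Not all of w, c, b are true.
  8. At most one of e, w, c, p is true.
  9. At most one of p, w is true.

e = True, b = False, p = False, c = False, w = False

  (1) {c, b, w}: 0 true — none ✓
  (2) {p, c, b}: 0 true — none ✓
  (3) {p, c}: 0/2 true — not all ✓
  (4) {c, e}: 1 true — at least one ✓
  (5) {p, c, e}: 1 true — exactly one ✓
  (6) {c, b}: 0 true — none ✓
  (7) {w, c, b}: 0/3 true — not all ✓
  (8) {e, w, c, p}: 1 true — at most one ✓
  (9) {p, w}: 0 true — at most one ✓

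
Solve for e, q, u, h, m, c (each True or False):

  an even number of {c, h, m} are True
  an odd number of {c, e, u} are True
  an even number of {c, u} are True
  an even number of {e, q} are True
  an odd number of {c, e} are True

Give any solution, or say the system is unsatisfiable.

e: True, q: True, u: False, h: False, m: False, c: False

{c, h, m}: 0 true → even ✓
{c, e, u}: 1 true → odd ✓
{c, u}: 0 true → even ✓
{e, q}: 2 true → even ✓
{c, e}: 1 true → odd ✓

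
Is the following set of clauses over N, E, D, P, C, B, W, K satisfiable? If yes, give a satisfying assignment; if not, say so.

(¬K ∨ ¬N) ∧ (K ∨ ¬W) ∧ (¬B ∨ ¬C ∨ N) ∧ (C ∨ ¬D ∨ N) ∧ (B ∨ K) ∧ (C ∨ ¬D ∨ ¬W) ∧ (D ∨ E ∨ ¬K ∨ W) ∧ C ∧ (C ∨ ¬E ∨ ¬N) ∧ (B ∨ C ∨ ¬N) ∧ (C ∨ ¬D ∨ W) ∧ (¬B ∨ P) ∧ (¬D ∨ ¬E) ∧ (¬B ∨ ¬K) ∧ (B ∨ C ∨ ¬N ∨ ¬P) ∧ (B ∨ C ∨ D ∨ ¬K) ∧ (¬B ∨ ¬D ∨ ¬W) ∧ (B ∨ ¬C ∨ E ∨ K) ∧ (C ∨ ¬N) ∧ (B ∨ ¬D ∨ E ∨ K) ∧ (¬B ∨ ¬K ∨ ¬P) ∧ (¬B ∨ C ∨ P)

N=F; E=F; D=T; P=T; C=T; B=F; W=T; K=T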